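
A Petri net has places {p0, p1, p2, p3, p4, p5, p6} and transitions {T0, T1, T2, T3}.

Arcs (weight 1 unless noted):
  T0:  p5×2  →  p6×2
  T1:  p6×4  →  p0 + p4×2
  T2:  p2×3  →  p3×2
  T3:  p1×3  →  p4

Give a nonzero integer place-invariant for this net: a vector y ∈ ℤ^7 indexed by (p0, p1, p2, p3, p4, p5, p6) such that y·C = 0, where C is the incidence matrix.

y = (p0:0, p1:0, p2:2, p3:3, p4:0, p5:0, p6:0)

Incidence matrix C (rows=places, cols=transitions):
       T0   T1   T2   T3
   p0   0    1    0    0
   p1   0    0    0   -3
   p2   0    0   -3    0
   p3   0    0    2    0
   p4   0    2    0    1
   p5  -2    0    0    0
   p6   2   -4    0    0

Candidate y = [0, 0, 2, 3, 0, 0, 0]; check y·C column-wise:
  col T0: 2·0 + 3·0 + 0·-2 + 0·2 = 0
  col T1: 0·1 + 2·0 + 3·0 + 0·2 + 0·-4 = 0
  col T2: 2·-3 + 3·2 = 0
  col T3: 0·-3 + 2·0 + 3·0 + 0·1 = 0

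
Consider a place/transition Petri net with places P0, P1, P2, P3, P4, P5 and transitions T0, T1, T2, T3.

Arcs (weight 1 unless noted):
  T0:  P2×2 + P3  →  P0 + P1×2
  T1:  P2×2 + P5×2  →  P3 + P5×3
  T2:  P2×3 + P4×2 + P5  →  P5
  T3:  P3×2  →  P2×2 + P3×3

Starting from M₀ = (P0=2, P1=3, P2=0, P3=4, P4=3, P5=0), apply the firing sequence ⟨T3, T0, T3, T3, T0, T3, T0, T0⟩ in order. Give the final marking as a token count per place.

(P0=6, P1=11, P2=0, P3=4, P4=3, P5=0)

step 1: fire T3:  (P0=2, P1=3, P2=0, P3=4, P4=3, P5=0) → (P0=2, P1=3, P2=2, P3=5, P4=3, P5=0)
step 2: fire T0:  (P0=2, P1=3, P2=2, P3=5, P4=3, P5=0) → (P0=3, P1=5, P2=0, P3=4, P4=3, P5=0)
step 3: fire T3:  (P0=3, P1=5, P2=0, P3=4, P4=3, P5=0) → (P0=3, P1=5, P2=2, P3=5, P4=3, P5=0)
step 4: fire T3:  (P0=3, P1=5, P2=2, P3=5, P4=3, P5=0) → (P0=3, P1=5, P2=4, P3=6, P4=3, P5=0)
step 5: fire T0:  (P0=3, P1=5, P2=4, P3=6, P4=3, P5=0) → (P0=4, P1=7, P2=2, P3=5, P4=3, P5=0)
step 6: fire T3:  (P0=4, P1=7, P2=2, P3=5, P4=3, P5=0) → (P0=4, P1=7, P2=4, P3=6, P4=3, P5=0)
step 7: fire T0:  (P0=4, P1=7, P2=4, P3=6, P4=3, P5=0) → (P0=5, P1=9, P2=2, P3=5, P4=3, P5=0)
step 8: fire T0:  (P0=5, P1=9, P2=2, P3=5, P4=3, P5=0) → (P0=6, P1=11, P2=0, P3=4, P4=3, P5=0)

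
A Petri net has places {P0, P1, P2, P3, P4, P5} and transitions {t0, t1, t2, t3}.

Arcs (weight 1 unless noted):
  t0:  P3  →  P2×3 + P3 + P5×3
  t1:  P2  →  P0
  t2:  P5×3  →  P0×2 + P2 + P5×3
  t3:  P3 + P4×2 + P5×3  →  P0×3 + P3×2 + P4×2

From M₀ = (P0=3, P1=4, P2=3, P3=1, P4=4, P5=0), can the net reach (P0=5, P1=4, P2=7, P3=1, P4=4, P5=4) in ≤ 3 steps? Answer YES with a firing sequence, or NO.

depth 0: 1 marking
depth 1: 3 markings reached so far
depth 2: 8 markings reached so far
depth 3: 18 markings reached so far
target is not among the 18 markings reachable within 3 steps

NO — not reachable within 3 firings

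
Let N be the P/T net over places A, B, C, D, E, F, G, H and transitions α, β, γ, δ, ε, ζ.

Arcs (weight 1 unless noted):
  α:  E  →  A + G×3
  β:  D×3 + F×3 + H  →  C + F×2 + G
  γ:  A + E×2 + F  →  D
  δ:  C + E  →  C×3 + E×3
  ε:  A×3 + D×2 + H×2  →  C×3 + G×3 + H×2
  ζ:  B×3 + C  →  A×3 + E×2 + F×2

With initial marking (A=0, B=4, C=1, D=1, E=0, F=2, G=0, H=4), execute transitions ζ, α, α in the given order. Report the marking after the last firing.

(A=5, B=1, C=0, D=1, E=0, F=4, G=6, H=4)

step 1: fire ζ:  (A=0, B=4, C=1, D=1, E=0, F=2, G=0, H=4) → (A=3, B=1, C=0, D=1, E=2, F=4, G=0, H=4)
step 2: fire α:  (A=3, B=1, C=0, D=1, E=2, F=4, G=0, H=4) → (A=4, B=1, C=0, D=1, E=1, F=4, G=3, H=4)
step 3: fire α:  (A=4, B=1, C=0, D=1, E=1, F=4, G=3, H=4) → (A=5, B=1, C=0, D=1, E=0, F=4, G=6, H=4)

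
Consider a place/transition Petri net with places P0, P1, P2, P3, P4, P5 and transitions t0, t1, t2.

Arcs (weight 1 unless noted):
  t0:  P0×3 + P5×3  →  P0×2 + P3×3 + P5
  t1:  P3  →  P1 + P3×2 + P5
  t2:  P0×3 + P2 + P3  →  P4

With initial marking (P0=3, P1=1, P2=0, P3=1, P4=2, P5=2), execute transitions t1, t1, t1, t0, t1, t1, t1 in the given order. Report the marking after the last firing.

step 1: fire t1:  (P0=3, P1=1, P2=0, P3=1, P4=2, P5=2) → (P0=3, P1=2, P2=0, P3=2, P4=2, P5=3)
step 2: fire t1:  (P0=3, P1=2, P2=0, P3=2, P4=2, P5=3) → (P0=3, P1=3, P2=0, P3=3, P4=2, P5=4)
step 3: fire t1:  (P0=3, P1=3, P2=0, P3=3, P4=2, P5=4) → (P0=3, P1=4, P2=0, P3=4, P4=2, P5=5)
step 4: fire t0:  (P0=3, P1=4, P2=0, P3=4, P4=2, P5=5) → (P0=2, P1=4, P2=0, P3=7, P4=2, P5=3)
step 5: fire t1:  (P0=2, P1=4, P2=0, P3=7, P4=2, P5=3) → (P0=2, P1=5, P2=0, P3=8, P4=2, P5=4)
step 6: fire t1:  (P0=2, P1=5, P2=0, P3=8, P4=2, P5=4) → (P0=2, P1=6, P2=0, P3=9, P4=2, P5=5)
step 7: fire t1:  (P0=2, P1=6, P2=0, P3=9, P4=2, P5=5) → (P0=2, P1=7, P2=0, P3=10, P4=2, P5=6)

(P0=2, P1=7, P2=0, P3=10, P4=2, P5=6)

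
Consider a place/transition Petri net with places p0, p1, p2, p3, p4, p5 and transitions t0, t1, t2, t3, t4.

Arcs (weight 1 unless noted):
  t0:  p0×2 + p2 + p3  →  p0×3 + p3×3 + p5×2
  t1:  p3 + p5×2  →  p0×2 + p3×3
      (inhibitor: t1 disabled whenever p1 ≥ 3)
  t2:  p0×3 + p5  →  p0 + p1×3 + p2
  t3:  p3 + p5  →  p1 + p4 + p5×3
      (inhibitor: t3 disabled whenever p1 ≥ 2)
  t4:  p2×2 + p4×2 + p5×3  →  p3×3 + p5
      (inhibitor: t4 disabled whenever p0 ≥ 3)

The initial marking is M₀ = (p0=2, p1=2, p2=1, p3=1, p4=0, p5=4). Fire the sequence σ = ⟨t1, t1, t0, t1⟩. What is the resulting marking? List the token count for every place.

step 1: fire t1:  (p0=2, p1=2, p2=1, p3=1, p4=0, p5=4) → (p0=4, p1=2, p2=1, p3=3, p4=0, p5=2)
step 2: fire t1:  (p0=4, p1=2, p2=1, p3=3, p4=0, p5=2) → (p0=6, p1=2, p2=1, p3=5, p4=0, p5=0)
step 3: fire t0:  (p0=6, p1=2, p2=1, p3=5, p4=0, p5=0) → (p0=7, p1=2, p2=0, p3=7, p4=0, p5=2)
step 4: fire t1:  (p0=7, p1=2, p2=0, p3=7, p4=0, p5=2) → (p0=9, p1=2, p2=0, p3=9, p4=0, p5=0)

(p0=9, p1=2, p2=0, p3=9, p4=0, p5=0)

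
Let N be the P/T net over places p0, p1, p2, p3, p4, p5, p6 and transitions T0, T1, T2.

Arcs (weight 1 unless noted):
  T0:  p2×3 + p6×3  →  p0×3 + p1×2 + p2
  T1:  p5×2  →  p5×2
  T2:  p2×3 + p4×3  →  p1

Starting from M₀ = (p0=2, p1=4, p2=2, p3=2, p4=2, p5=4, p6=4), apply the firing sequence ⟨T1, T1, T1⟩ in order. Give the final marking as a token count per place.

(p0=2, p1=4, p2=2, p3=2, p4=2, p5=4, p6=4)

step 1: fire T1:  (p0=2, p1=4, p2=2, p3=2, p4=2, p5=4, p6=4) → (p0=2, p1=4, p2=2, p3=2, p4=2, p5=4, p6=4)
step 2: fire T1:  (p0=2, p1=4, p2=2, p3=2, p4=2, p5=4, p6=4) → (p0=2, p1=4, p2=2, p3=2, p4=2, p5=4, p6=4)
step 3: fire T1:  (p0=2, p1=4, p2=2, p3=2, p4=2, p5=4, p6=4) → (p0=2, p1=4, p2=2, p3=2, p4=2, p5=4, p6=4)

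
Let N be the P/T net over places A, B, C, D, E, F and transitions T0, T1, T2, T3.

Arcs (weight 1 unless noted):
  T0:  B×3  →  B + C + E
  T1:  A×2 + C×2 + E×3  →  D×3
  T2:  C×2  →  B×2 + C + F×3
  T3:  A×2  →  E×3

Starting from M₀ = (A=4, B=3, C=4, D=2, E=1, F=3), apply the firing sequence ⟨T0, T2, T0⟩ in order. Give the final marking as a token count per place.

step 1: fire T0:  (A=4, B=3, C=4, D=2, E=1, F=3) → (A=4, B=1, C=5, D=2, E=2, F=3)
step 2: fire T2:  (A=4, B=1, C=5, D=2, E=2, F=3) → (A=4, B=3, C=4, D=2, E=2, F=6)
step 3: fire T0:  (A=4, B=3, C=4, D=2, E=2, F=6) → (A=4, B=1, C=5, D=2, E=3, F=6)

(A=4, B=1, C=5, D=2, E=3, F=6)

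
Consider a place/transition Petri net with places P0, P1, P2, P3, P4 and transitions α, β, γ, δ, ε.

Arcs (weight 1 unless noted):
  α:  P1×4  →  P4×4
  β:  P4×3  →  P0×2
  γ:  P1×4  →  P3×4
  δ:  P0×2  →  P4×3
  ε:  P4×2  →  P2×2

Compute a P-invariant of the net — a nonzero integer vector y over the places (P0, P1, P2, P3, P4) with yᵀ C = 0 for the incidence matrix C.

y = (P0:3, P1:2, P2:2, P3:2, P4:2)

Incidence matrix C (rows=places, cols=transitions):
        α    β    γ    δ    ε
   P0   0    2    0   -2    0
   P1  -4    0   -4    0    0
   P2   0    0    0    0    2
   P3   0    0    4    0    0
   P4   4   -3    0    3   -2

Candidate y = [3, 2, 2, 2, 2]; check y·C column-wise:
  col α: 3·0 + 2·-4 + 2·0 + 2·0 + 2·4 = 0
  col β: 3·2 + 2·0 + 2·0 + 2·0 + 2·-3 = 0
  col γ: 3·0 + 2·-4 + 2·0 + 2·4 + 2·0 = 0
  col δ: 3·-2 + 2·0 + 2·0 + 2·0 + 2·3 = 0
  col ε: 3·0 + 2·0 + 2·2 + 2·0 + 2·-2 = 0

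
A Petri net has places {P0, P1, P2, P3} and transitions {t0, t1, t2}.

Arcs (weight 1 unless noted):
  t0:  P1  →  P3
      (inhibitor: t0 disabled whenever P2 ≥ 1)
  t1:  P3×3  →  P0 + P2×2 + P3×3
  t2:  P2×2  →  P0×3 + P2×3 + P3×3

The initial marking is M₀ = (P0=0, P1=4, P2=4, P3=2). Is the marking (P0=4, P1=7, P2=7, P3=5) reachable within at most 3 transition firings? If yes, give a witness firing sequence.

depth 0: 1 marking
depth 1: 2 markings reached so far
depth 2: 4 markings reached so far
depth 3: 7 markings reached so far
target is not among the 7 markings reachable within 3 steps

NO — not reachable within 3 firings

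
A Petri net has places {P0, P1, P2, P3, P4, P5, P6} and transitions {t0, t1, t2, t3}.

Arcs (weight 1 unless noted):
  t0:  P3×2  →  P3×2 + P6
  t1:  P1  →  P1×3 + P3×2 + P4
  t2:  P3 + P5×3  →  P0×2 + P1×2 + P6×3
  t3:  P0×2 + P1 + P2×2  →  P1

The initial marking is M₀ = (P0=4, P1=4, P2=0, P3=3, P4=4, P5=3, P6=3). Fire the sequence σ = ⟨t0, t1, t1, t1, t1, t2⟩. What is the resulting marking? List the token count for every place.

step 1: fire t0:  (P0=4, P1=4, P2=0, P3=3, P4=4, P5=3, P6=3) → (P0=4, P1=4, P2=0, P3=3, P4=4, P5=3, P6=4)
step 2: fire t1:  (P0=4, P1=4, P2=0, P3=3, P4=4, P5=3, P6=4) → (P0=4, P1=6, P2=0, P3=5, P4=5, P5=3, P6=4)
step 3: fire t1:  (P0=4, P1=6, P2=0, P3=5, P4=5, P5=3, P6=4) → (P0=4, P1=8, P2=0, P3=7, P4=6, P5=3, P6=4)
step 4: fire t1:  (P0=4, P1=8, P2=0, P3=7, P4=6, P5=3, P6=4) → (P0=4, P1=10, P2=0, P3=9, P4=7, P5=3, P6=4)
step 5: fire t1:  (P0=4, P1=10, P2=0, P3=9, P4=7, P5=3, P6=4) → (P0=4, P1=12, P2=0, P3=11, P4=8, P5=3, P6=4)
step 6: fire t2:  (P0=4, P1=12, P2=0, P3=11, P4=8, P5=3, P6=4) → (P0=6, P1=14, P2=0, P3=10, P4=8, P5=0, P6=7)

(P0=6, P1=14, P2=0, P3=10, P4=8, P5=0, P6=7)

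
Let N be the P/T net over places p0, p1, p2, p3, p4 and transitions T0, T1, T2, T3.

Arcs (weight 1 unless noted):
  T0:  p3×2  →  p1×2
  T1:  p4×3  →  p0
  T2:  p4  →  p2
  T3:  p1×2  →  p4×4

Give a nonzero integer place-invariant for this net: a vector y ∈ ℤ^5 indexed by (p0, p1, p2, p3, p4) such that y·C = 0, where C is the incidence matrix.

y = (p0:3, p1:2, p2:1, p3:2, p4:1)

Incidence matrix C (rows=places, cols=transitions):
       T0   T1   T2   T3
   p0   0    1    0    0
   p1   2    0    0   -2
   p2   0    0    1    0
   p3  -2    0    0    0
   p4   0   -3   -1    4

Candidate y = [3, 2, 1, 2, 1]; check y·C column-wise:
  col T0: 3·0 + 2·2 + 1·0 + 2·-2 + 1·0 = 0
  col T1: 3·1 + 2·0 + 1·0 + 2·0 + 1·-3 = 0
  col T2: 3·0 + 2·0 + 1·1 + 2·0 + 1·-1 = 0
  col T3: 3·0 + 2·-2 + 1·0 + 2·0 + 1·4 = 0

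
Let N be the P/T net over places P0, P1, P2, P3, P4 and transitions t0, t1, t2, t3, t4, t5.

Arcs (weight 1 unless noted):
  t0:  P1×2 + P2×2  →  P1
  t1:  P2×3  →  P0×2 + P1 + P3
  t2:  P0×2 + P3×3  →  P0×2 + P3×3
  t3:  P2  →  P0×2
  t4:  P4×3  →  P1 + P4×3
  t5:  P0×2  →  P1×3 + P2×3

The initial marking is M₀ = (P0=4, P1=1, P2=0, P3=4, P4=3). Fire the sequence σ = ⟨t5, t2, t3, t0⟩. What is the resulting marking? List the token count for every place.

step 1: fire t5:  (P0=4, P1=1, P2=0, P3=4, P4=3) → (P0=2, P1=4, P2=3, P3=4, P4=3)
step 2: fire t2:  (P0=2, P1=4, P2=3, P3=4, P4=3) → (P0=2, P1=4, P2=3, P3=4, P4=3)
step 3: fire t3:  (P0=2, P1=4, P2=3, P3=4, P4=3) → (P0=4, P1=4, P2=2, P3=4, P4=3)
step 4: fire t0:  (P0=4, P1=4, P2=2, P3=4, P4=3) → (P0=4, P1=3, P2=0, P3=4, P4=3)

(P0=4, P1=3, P2=0, P3=4, P4=3)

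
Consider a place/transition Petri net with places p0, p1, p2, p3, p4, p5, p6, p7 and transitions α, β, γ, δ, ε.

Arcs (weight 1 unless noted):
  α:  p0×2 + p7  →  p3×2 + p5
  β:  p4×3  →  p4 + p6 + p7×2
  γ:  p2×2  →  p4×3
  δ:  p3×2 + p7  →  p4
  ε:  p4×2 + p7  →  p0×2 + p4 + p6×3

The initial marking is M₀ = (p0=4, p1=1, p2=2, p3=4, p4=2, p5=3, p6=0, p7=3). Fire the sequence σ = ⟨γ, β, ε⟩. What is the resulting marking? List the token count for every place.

step 1: fire γ:  (p0=4, p1=1, p2=2, p3=4, p4=2, p5=3, p6=0, p7=3) → (p0=4, p1=1, p2=0, p3=4, p4=5, p5=3, p6=0, p7=3)
step 2: fire β:  (p0=4, p1=1, p2=0, p3=4, p4=5, p5=3, p6=0, p7=3) → (p0=4, p1=1, p2=0, p3=4, p4=3, p5=3, p6=1, p7=5)
step 3: fire ε:  (p0=4, p1=1, p2=0, p3=4, p4=3, p5=3, p6=1, p7=5) → (p0=6, p1=1, p2=0, p3=4, p4=2, p5=3, p6=4, p7=4)

(p0=6, p1=1, p2=0, p3=4, p4=2, p5=3, p6=4, p7=4)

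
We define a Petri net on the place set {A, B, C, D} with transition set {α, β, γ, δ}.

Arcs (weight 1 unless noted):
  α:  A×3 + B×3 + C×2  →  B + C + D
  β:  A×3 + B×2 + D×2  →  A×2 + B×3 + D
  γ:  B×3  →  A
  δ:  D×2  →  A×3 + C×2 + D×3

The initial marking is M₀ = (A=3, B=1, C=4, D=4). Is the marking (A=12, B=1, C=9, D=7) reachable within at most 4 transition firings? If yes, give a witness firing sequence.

NO — not reachable within 4 firings

depth 0: 1 marking
depth 1: 2 markings reached so far
depth 2: 3 markings reached so far
depth 3: 4 markings reached so far
depth 4: 5 markings reached so far
target is not among the 5 markings reachable within 4 steps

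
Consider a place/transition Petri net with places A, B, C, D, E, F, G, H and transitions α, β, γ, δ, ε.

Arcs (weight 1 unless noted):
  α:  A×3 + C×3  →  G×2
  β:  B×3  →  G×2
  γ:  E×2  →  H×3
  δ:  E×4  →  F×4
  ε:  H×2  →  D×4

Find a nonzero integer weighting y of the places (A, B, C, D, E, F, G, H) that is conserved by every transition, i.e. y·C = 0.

Incidence matrix C (rows=places, cols=transitions):
        α    β    γ    δ    ε
    A  -3    0    0    0    0
    B   0   -3    0    0    0
    C  -3    0    0    0    0
    D   0    0    0    0    4
    E   0    0   -2   -4    0
    F   0    0    0    4    0
    G   2    2    0    0    0
    H   0    0    3    0   -2

Candidate y = [1, 0, -1, 0, 0, 0, 0, 0]; check y·C column-wise:
  col α: 1·-3 + -1·-3 + 0·2 = 0
  col β: 1·0 + 0·-3 + -1·0 + 0·2 = 0
  col γ: 1·0 + -1·0 + 0·-2 + 0·3 = 0
  col δ: 1·0 + -1·0 + 0·-4 + 0·4 = 0
  col ε: 1·0 + -1·0 + 0·4 + 0·-2 = 0

y = (A:1, B:0, C:-1, D:0, E:0, F:0, G:0, H:0)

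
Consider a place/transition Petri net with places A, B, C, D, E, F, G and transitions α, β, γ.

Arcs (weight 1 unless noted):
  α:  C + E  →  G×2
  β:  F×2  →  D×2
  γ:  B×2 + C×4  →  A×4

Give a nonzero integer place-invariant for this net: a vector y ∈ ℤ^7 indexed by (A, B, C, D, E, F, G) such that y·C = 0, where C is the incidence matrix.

Incidence matrix C (rows=places, cols=transitions):
        α    β    γ
    A   0    0    4
    B   0    0   -2
    C  -1    0   -4
    D   0    2    0
    E  -1    0    0
    F   0   -2    0
    G   2    0    0

Candidate y = [1, 2, 0, 0, 0, 0, 0]; check y·C column-wise:
  col α: 1·0 + 2·0 + 0·-1 + 0·-1 + 0·2 = 0
  col β: 1·0 + 2·0 + 0·2 + 0·-2 = 0
  col γ: 1·4 + 2·-2 + 0·-4 = 0

y = (A:1, B:2, C:0, D:0, E:0, F:0, G:0)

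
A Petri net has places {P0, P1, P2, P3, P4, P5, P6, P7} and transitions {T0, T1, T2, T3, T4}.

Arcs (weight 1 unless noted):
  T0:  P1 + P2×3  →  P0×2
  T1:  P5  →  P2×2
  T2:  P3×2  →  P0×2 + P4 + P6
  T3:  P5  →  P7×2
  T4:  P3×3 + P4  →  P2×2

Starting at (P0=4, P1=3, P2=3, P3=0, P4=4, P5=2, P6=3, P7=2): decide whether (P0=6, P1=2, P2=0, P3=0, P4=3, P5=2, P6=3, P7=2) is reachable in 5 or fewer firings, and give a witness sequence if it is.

depth 0: 1 marking
depth 1: 4 markings reached so far
depth 2: 9 markings reached so far
depth 3: 12 markings reached so far
depth 4: 13 markings reached so far
depth 5: 13 markings reached so far
(frontier empty at depth 5; search complete)
target is not among the 13 markings reachable within 5 steps

NO — not reachable within 5 firings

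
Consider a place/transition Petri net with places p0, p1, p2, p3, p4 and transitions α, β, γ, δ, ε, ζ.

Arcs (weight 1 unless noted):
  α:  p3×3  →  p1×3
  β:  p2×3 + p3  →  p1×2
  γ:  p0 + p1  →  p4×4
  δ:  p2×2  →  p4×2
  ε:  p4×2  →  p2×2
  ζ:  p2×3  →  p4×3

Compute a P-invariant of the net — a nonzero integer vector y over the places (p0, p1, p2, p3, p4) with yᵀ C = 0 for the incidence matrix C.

Incidence matrix C (rows=places, cols=transitions):
        α    β    γ    δ    ε    ζ
   p0   0    0   -1    0    0    0
   p1   3    2   -1    0    0    0
   p2   0   -3    0   -2    2   -3
   p3  -3   -1    0    0    0    0
   p4   0    0    4    2   -2    3

Candidate y = [1, 3, 1, 3, 1]; check y·C column-wise:
  col α: 1·0 + 3·3 + 1·0 + 3·-3 + 1·0 = 0
  col β: 1·0 + 3·2 + 1·-3 + 3·-1 + 1·0 = 0
  col γ: 1·-1 + 3·-1 + 1·0 + 3·0 + 1·4 = 0
  col δ: 1·0 + 3·0 + 1·-2 + 3·0 + 1·2 = 0
  col ε: 1·0 + 3·0 + 1·2 + 3·0 + 1·-2 = 0
  col ζ: 1·0 + 3·0 + 1·-3 + 3·0 + 1·3 = 0

y = (p0:1, p1:3, p2:1, p3:3, p4:1)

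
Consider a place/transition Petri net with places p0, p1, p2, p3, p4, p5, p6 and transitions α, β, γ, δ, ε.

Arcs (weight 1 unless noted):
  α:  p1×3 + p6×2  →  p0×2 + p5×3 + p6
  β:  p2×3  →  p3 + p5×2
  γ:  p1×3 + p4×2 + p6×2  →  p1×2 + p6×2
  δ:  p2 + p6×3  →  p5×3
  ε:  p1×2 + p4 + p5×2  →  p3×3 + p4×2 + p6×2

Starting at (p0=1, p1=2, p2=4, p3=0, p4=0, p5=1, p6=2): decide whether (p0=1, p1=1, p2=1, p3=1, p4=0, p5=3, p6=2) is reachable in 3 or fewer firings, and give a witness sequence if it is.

NO — not reachable within 3 firings

depth 0: 1 marking
depth 1: 2 markings reached so far
depth 2: 2 markings reached so far
(frontier empty at depth 2; search complete)
target is not among the 2 markings reachable within 3 steps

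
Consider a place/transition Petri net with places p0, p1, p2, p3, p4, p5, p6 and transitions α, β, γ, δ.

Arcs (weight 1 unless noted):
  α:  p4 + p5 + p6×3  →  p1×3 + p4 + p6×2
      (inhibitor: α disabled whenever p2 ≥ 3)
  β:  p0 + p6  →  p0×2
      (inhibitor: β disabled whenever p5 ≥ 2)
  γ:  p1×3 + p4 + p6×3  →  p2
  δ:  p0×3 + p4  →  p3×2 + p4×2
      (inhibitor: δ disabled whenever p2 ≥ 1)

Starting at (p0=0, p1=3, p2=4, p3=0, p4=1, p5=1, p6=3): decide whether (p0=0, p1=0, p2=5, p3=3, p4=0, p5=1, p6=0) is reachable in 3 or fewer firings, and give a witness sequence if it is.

NO — not reachable within 3 firings

depth 0: 1 marking
depth 1: 2 markings reached so far
depth 2: 2 markings reached so far
(frontier empty at depth 2; search complete)
target is not among the 2 markings reachable within 3 steps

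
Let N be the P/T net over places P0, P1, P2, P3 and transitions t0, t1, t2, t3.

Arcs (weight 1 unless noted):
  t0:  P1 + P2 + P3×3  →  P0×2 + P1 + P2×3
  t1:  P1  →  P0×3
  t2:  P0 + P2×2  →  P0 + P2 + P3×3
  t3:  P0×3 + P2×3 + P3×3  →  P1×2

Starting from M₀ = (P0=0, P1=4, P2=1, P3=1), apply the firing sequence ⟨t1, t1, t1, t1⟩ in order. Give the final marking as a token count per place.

(P0=12, P1=0, P2=1, P3=1)

step 1: fire t1:  (P0=0, P1=4, P2=1, P3=1) → (P0=3, P1=3, P2=1, P3=1)
step 2: fire t1:  (P0=3, P1=3, P2=1, P3=1) → (P0=6, P1=2, P2=1, P3=1)
step 3: fire t1:  (P0=6, P1=2, P2=1, P3=1) → (P0=9, P1=1, P2=1, P3=1)
step 4: fire t1:  (P0=9, P1=1, P2=1, P3=1) → (P0=12, P1=0, P2=1, P3=1)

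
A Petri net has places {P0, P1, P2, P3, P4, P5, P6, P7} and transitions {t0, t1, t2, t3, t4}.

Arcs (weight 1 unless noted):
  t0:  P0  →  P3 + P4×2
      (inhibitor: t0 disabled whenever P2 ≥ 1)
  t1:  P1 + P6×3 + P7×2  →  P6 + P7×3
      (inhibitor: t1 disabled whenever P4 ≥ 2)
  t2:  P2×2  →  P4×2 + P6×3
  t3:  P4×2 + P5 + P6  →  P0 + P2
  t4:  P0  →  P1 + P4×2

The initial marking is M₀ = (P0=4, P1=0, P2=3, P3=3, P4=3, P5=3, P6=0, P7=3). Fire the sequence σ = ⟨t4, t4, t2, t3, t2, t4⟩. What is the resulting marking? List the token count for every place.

(P0=2, P1=3, P2=0, P3=3, P4=11, P5=2, P6=5, P7=3)

step 1: fire t4:  (P0=4, P1=0, P2=3, P3=3, P4=3, P5=3, P6=0, P7=3) → (P0=3, P1=1, P2=3, P3=3, P4=5, P5=3, P6=0, P7=3)
step 2: fire t4:  (P0=3, P1=1, P2=3, P3=3, P4=5, P5=3, P6=0, P7=3) → (P0=2, P1=2, P2=3, P3=3, P4=7, P5=3, P6=0, P7=3)
step 3: fire t2:  (P0=2, P1=2, P2=3, P3=3, P4=7, P5=3, P6=0, P7=3) → (P0=2, P1=2, P2=1, P3=3, P4=9, P5=3, P6=3, P7=3)
step 4: fire t3:  (P0=2, P1=2, P2=1, P3=3, P4=9, P5=3, P6=3, P7=3) → (P0=3, P1=2, P2=2, P3=3, P4=7, P5=2, P6=2, P7=3)
step 5: fire t2:  (P0=3, P1=2, P2=2, P3=3, P4=7, P5=2, P6=2, P7=3) → (P0=3, P1=2, P2=0, P3=3, P4=9, P5=2, P6=5, P7=3)
step 6: fire t4:  (P0=3, P1=2, P2=0, P3=3, P4=9, P5=2, P6=5, P7=3) → (P0=2, P1=3, P2=0, P3=3, P4=11, P5=2, P6=5, P7=3)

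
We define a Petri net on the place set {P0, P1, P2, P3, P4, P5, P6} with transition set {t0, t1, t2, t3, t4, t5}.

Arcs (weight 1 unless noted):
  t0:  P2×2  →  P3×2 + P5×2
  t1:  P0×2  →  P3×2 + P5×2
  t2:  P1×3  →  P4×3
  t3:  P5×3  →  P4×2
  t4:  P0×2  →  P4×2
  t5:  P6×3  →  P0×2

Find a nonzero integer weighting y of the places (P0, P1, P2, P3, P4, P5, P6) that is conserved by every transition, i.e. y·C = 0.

Incidence matrix C (rows=places, cols=transitions):
       t0   t1   t2   t3   t4   t5
   P0   0   -2    0    0   -2    2
   P1   0    0   -3    0    0    0
   P2  -2    0    0    0    0    0
   P3   2    2    0    0    0    0
   P4   0    0    3    2    2    0
   P5   2    2    0   -3    0    0
   P6   0    0    0    0    0   -3

Candidate y = [3, 3, 3, 1, 3, 2, 2]; check y·C column-wise:
  col t0: 3·0 + 3·0 + 3·-2 + 1·2 + 3·0 + 2·2 + 2·0 = 0
  col t1: 3·-2 + 3·0 + 3·0 + 1·2 + 3·0 + 2·2 + 2·0 = 0
  col t2: 3·0 + 3·-3 + 3·0 + 1·0 + 3·3 + 2·0 + 2·0 = 0
  col t3: 3·0 + 3·0 + 3·0 + 1·0 + 3·2 + 2·-3 + 2·0 = 0
  col t4: 3·-2 + 3·0 + 3·0 + 1·0 + 3·2 + 2·0 + 2·0 = 0
  col t5: 3·2 + 3·0 + 3·0 + 1·0 + 3·0 + 2·0 + 2·-3 = 0

y = (P0:3, P1:3, P2:3, P3:1, P4:3, P5:2, P6:2)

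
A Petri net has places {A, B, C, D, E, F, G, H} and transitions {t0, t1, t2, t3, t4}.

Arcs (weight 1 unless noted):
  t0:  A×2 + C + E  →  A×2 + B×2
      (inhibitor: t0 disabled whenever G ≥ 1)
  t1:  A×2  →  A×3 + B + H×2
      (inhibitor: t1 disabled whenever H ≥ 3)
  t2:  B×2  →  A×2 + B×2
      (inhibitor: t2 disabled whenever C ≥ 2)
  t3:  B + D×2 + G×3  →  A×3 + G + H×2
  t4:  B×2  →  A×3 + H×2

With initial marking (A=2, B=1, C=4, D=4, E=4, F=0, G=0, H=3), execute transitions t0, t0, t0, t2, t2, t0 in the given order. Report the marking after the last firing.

step 1: fire t0:  (A=2, B=1, C=4, D=4, E=4, F=0, G=0, H=3) → (A=2, B=3, C=3, D=4, E=3, F=0, G=0, H=3)
step 2: fire t0:  (A=2, B=3, C=3, D=4, E=3, F=0, G=0, H=3) → (A=2, B=5, C=2, D=4, E=2, F=0, G=0, H=3)
step 3: fire t0:  (A=2, B=5, C=2, D=4, E=2, F=0, G=0, H=3) → (A=2, B=7, C=1, D=4, E=1, F=0, G=0, H=3)
step 4: fire t2:  (A=2, B=7, C=1, D=4, E=1, F=0, G=0, H=3) → (A=4, B=7, C=1, D=4, E=1, F=0, G=0, H=3)
step 5: fire t2:  (A=4, B=7, C=1, D=4, E=1, F=0, G=0, H=3) → (A=6, B=7, C=1, D=4, E=1, F=0, G=0, H=3)
step 6: fire t0:  (A=6, B=7, C=1, D=4, E=1, F=0, G=0, H=3) → (A=6, B=9, C=0, D=4, E=0, F=0, G=0, H=3)

(A=6, B=9, C=0, D=4, E=0, F=0, G=0, H=3)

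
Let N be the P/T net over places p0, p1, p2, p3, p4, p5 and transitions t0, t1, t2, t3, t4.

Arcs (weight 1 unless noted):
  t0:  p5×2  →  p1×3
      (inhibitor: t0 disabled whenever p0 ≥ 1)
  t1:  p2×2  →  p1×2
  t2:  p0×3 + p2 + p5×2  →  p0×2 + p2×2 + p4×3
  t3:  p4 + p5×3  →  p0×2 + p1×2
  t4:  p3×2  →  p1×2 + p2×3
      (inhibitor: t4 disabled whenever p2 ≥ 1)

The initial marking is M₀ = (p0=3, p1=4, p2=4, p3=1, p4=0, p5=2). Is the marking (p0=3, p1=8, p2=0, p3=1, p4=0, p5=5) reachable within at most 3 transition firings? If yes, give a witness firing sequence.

NO — not reachable within 3 firings

depth 0: 1 marking
depth 1: 3 markings reached so far
depth 2: 5 markings reached so far
depth 3: 6 markings reached so far
target is not among the 6 markings reachable within 3 steps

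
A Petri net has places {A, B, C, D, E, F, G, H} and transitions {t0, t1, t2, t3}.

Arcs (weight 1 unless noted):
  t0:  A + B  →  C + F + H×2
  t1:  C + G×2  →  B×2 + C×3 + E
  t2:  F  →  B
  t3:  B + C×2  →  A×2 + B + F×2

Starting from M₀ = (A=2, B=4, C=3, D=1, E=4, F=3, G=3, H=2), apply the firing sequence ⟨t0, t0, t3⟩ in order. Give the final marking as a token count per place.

(A=2, B=2, C=3, D=1, E=4, F=7, G=3, H=6)

step 1: fire t0:  (A=2, B=4, C=3, D=1, E=4, F=3, G=3, H=2) → (A=1, B=3, C=4, D=1, E=4, F=4, G=3, H=4)
step 2: fire t0:  (A=1, B=3, C=4, D=1, E=4, F=4, G=3, H=4) → (A=0, B=2, C=5, D=1, E=4, F=5, G=3, H=6)
step 3: fire t3:  (A=0, B=2, C=5, D=1, E=4, F=5, G=3, H=6) → (A=2, B=2, C=3, D=1, E=4, F=7, G=3, H=6)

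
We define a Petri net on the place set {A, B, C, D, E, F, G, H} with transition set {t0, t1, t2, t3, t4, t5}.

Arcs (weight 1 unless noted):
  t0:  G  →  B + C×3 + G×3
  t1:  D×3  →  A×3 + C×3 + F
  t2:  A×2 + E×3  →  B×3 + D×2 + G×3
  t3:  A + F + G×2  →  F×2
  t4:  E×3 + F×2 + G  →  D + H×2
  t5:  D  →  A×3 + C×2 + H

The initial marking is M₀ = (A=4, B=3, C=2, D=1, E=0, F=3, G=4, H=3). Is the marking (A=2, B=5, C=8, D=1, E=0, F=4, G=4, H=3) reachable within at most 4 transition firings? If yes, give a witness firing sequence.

NO — not reachable within 4 firings

depth 0: 1 marking
depth 1: 4 markings reached so far
depth 2: 9 markings reached so far
depth 3: 15 markings reached so far
depth 4: 22 markings reached so far
target is not among the 22 markings reachable within 4 steps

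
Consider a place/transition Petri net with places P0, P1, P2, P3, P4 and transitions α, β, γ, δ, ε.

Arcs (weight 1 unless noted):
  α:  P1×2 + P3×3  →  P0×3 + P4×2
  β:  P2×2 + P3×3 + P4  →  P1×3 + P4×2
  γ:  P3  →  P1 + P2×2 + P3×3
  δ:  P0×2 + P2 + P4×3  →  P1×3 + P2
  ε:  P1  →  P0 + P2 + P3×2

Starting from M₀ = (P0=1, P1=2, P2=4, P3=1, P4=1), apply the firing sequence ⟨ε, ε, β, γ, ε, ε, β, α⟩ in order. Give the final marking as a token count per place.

step 1: fire ε:  (P0=1, P1=2, P2=4, P3=1, P4=1) → (P0=2, P1=1, P2=5, P3=3, P4=1)
step 2: fire ε:  (P0=2, P1=1, P2=5, P3=3, P4=1) → (P0=3, P1=0, P2=6, P3=5, P4=1)
step 3: fire β:  (P0=3, P1=0, P2=6, P3=5, P4=1) → (P0=3, P1=3, P2=4, P3=2, P4=2)
step 4: fire γ:  (P0=3, P1=3, P2=4, P3=2, P4=2) → (P0=3, P1=4, P2=6, P3=4, P4=2)
step 5: fire ε:  (P0=3, P1=4, P2=6, P3=4, P4=2) → (P0=4, P1=3, P2=7, P3=6, P4=2)
step 6: fire ε:  (P0=4, P1=3, P2=7, P3=6, P4=2) → (P0=5, P1=2, P2=8, P3=8, P4=2)
step 7: fire β:  (P0=5, P1=2, P2=8, P3=8, P4=2) → (P0=5, P1=5, P2=6, P3=5, P4=3)
step 8: fire α:  (P0=5, P1=5, P2=6, P3=5, P4=3) → (P0=8, P1=3, P2=6, P3=2, P4=5)

(P0=8, P1=3, P2=6, P3=2, P4=5)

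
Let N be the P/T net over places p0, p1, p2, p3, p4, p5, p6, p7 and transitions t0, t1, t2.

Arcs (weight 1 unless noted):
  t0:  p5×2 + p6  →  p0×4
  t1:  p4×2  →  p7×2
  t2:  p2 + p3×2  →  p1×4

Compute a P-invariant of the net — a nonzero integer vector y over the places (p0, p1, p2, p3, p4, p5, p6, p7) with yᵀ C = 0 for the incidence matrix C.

y = (p0:0, p1:1, p2:4, p3:0, p4:0, p5:0, p6:0, p7:0)

Incidence matrix C (rows=places, cols=transitions):
       t0   t1   t2
   p0   4    0    0
   p1   0    0    4
   p2   0    0   -1
   p3   0    0   -2
   p4   0   -2    0
   p5  -2    0    0
   p6  -1    0    0
   p7   0    2    0

Candidate y = [0, 1, 4, 0, 0, 0, 0, 0]; check y·C column-wise:
  col t0: 0·4 + 1·0 + 4·0 + 0·-2 + 0·-1 = 0
  col t1: 1·0 + 4·0 + 0·-2 + 0·2 = 0
  col t2: 1·4 + 4·-1 + 0·-2 = 0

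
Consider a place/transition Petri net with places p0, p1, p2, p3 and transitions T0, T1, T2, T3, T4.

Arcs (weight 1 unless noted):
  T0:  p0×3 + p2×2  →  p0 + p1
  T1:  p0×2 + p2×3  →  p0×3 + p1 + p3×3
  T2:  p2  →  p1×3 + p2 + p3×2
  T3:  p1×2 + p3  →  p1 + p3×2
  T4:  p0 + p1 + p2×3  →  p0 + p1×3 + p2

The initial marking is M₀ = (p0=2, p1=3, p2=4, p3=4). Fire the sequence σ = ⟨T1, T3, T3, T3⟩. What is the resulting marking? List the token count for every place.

step 1: fire T1:  (p0=2, p1=3, p2=4, p3=4) → (p0=3, p1=4, p2=1, p3=7)
step 2: fire T3:  (p0=3, p1=4, p2=1, p3=7) → (p0=3, p1=3, p2=1, p3=8)
step 3: fire T3:  (p0=3, p1=3, p2=1, p3=8) → (p0=3, p1=2, p2=1, p3=9)
step 4: fire T3:  (p0=3, p1=2, p2=1, p3=9) → (p0=3, p1=1, p2=1, p3=10)

(p0=3, p1=1, p2=1, p3=10)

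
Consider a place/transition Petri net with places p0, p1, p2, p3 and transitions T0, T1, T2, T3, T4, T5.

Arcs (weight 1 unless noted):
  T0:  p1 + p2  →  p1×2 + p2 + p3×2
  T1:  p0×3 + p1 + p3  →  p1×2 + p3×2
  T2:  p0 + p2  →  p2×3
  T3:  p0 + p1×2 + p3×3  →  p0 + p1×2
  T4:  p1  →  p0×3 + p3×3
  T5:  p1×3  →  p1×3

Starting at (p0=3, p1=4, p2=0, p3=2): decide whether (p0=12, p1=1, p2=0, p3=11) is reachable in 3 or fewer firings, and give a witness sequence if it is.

YES — reachable via ⟨T4, T4, T4⟩ (3 firings)

step 1: fire T4:  (p0=3, p1=4, p2=0, p3=2) → (p0=6, p1=3, p2=0, p3=5)
step 2: fire T4:  (p0=6, p1=3, p2=0, p3=5) → (p0=9, p1=2, p2=0, p3=8)
step 3: fire T4:  (p0=9, p1=2, p2=0, p3=8) → (p0=12, p1=1, p2=0, p3=11)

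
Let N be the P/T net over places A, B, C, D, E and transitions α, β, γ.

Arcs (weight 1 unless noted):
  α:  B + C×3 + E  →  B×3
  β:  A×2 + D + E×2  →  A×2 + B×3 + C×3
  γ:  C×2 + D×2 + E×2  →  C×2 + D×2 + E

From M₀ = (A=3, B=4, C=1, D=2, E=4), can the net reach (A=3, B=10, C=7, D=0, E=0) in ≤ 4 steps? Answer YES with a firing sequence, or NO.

step 1: fire β:  (A=3, B=4, C=1, D=2, E=4) → (A=3, B=7, C=4, D=1, E=2)
step 2: fire β:  (A=3, B=7, C=4, D=1, E=2) → (A=3, B=10, C=7, D=0, E=0)

YES — reachable via ⟨β, β⟩ (2 firings)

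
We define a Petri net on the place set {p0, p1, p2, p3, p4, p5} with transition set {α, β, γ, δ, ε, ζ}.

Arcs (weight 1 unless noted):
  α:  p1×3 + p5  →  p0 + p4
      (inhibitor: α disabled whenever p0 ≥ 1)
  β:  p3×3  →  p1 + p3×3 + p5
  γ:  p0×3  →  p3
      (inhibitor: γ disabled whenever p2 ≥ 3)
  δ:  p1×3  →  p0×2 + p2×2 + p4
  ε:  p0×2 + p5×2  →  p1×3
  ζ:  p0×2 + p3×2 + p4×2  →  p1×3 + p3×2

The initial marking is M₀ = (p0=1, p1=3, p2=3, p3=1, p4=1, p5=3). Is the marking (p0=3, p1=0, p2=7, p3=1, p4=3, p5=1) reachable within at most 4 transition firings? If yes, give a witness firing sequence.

step 1: fire δ:  (p0=1, p1=3, p2=3, p3=1, p4=1, p5=3) → (p0=3, p1=0, p2=5, p3=1, p4=2, p5=3)
step 2: fire ε:  (p0=3, p1=0, p2=5, p3=1, p4=2, p5=3) → (p0=1, p1=3, p2=5, p3=1, p4=2, p5=1)
step 3: fire δ:  (p0=1, p1=3, p2=5, p3=1, p4=2, p5=1) → (p0=3, p1=0, p2=7, p3=1, p4=3, p5=1)

YES — reachable via ⟨δ, ε, δ⟩ (3 firings)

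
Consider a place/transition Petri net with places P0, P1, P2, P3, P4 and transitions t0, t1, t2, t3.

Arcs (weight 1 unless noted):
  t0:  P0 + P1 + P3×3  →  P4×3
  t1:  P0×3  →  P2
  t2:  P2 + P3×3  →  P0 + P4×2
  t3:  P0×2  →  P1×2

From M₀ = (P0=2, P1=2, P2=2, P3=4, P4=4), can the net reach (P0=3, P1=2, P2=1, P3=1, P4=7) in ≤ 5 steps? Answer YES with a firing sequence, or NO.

depth 0: 1 marking
depth 1: 4 markings reached so far
depth 2: 6 markings reached so far
depth 3: 6 markings reached so far
(frontier empty at depth 3; search complete)
target is not among the 6 markings reachable within 5 steps

NO — not reachable within 5 firings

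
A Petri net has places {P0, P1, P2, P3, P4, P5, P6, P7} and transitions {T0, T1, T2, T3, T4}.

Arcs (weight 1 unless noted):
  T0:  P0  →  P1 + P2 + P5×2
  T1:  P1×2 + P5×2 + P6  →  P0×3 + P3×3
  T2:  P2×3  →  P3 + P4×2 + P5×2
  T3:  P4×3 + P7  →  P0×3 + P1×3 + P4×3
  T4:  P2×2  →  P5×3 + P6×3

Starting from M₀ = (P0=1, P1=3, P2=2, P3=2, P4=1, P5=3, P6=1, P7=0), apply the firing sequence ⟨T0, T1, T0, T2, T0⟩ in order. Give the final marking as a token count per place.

step 1: fire T0:  (P0=1, P1=3, P2=2, P3=2, P4=1, P5=3, P6=1, P7=0) → (P0=0, P1=4, P2=3, P3=2, P4=1, P5=5, P6=1, P7=0)
step 2: fire T1:  (P0=0, P1=4, P2=3, P3=2, P4=1, P5=5, P6=1, P7=0) → (P0=3, P1=2, P2=3, P3=5, P4=1, P5=3, P6=0, P7=0)
step 3: fire T0:  (P0=3, P1=2, P2=3, P3=5, P4=1, P5=3, P6=0, P7=0) → (P0=2, P1=3, P2=4, P3=5, P4=1, P5=5, P6=0, P7=0)
step 4: fire T2:  (P0=2, P1=3, P2=4, P3=5, P4=1, P5=5, P6=0, P7=0) → (P0=2, P1=3, P2=1, P3=6, P4=3, P5=7, P6=0, P7=0)
step 5: fire T0:  (P0=2, P1=3, P2=1, P3=6, P4=3, P5=7, P6=0, P7=0) → (P0=1, P1=4, P2=2, P3=6, P4=3, P5=9, P6=0, P7=0)

(P0=1, P1=4, P2=2, P3=6, P4=3, P5=9, P6=0, P7=0)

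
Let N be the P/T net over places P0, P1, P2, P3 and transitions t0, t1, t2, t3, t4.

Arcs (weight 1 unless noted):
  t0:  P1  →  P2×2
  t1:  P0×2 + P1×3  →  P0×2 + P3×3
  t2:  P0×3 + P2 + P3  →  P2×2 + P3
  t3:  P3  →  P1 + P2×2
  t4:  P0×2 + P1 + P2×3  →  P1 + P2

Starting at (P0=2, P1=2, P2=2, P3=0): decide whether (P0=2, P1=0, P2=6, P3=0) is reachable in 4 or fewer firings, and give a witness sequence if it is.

YES — reachable via ⟨t0, t0⟩ (2 firings)

step 1: fire t0:  (P0=2, P1=2, P2=2, P3=0) → (P0=2, P1=1, P2=4, P3=0)
step 2: fire t0:  (P0=2, P1=1, P2=4, P3=0) → (P0=2, P1=0, P2=6, P3=0)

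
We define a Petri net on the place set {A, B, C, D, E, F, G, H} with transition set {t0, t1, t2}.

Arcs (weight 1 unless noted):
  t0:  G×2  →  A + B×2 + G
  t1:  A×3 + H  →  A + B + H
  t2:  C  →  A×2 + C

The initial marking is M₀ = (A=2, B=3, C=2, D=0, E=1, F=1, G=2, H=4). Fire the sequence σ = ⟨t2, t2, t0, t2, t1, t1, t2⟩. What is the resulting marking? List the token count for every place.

step 1: fire t2:  (A=2, B=3, C=2, D=0, E=1, F=1, G=2, H=4) → (A=4, B=3, C=2, D=0, E=1, F=1, G=2, H=4)
step 2: fire t2:  (A=4, B=3, C=2, D=0, E=1, F=1, G=2, H=4) → (A=6, B=3, C=2, D=0, E=1, F=1, G=2, H=4)
step 3: fire t0:  (A=6, B=3, C=2, D=0, E=1, F=1, G=2, H=4) → (A=7, B=5, C=2, D=0, E=1, F=1, G=1, H=4)
step 4: fire t2:  (A=7, B=5, C=2, D=0, E=1, F=1, G=1, H=4) → (A=9, B=5, C=2, D=0, E=1, F=1, G=1, H=4)
step 5: fire t1:  (A=9, B=5, C=2, D=0, E=1, F=1, G=1, H=4) → (A=7, B=6, C=2, D=0, E=1, F=1, G=1, H=4)
step 6: fire t1:  (A=7, B=6, C=2, D=0, E=1, F=1, G=1, H=4) → (A=5, B=7, C=2, D=0, E=1, F=1, G=1, H=4)
step 7: fire t2:  (A=5, B=7, C=2, D=0, E=1, F=1, G=1, H=4) → (A=7, B=7, C=2, D=0, E=1, F=1, G=1, H=4)

(A=7, B=7, C=2, D=0, E=1, F=1, G=1, H=4)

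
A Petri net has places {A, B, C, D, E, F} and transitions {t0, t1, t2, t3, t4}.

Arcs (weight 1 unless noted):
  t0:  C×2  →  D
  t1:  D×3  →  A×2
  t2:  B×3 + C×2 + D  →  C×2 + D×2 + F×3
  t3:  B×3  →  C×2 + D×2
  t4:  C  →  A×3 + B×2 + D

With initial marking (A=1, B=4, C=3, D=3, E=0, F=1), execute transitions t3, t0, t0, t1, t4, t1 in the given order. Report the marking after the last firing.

(A=8, B=3, C=0, D=2, E=0, F=1)

step 1: fire t3:  (A=1, B=4, C=3, D=3, E=0, F=1) → (A=1, B=1, C=5, D=5, E=0, F=1)
step 2: fire t0:  (A=1, B=1, C=5, D=5, E=0, F=1) → (A=1, B=1, C=3, D=6, E=0, F=1)
step 3: fire t0:  (A=1, B=1, C=3, D=6, E=0, F=1) → (A=1, B=1, C=1, D=7, E=0, F=1)
step 4: fire t1:  (A=1, B=1, C=1, D=7, E=0, F=1) → (A=3, B=1, C=1, D=4, E=0, F=1)
step 5: fire t4:  (A=3, B=1, C=1, D=4, E=0, F=1) → (A=6, B=3, C=0, D=5, E=0, F=1)
step 6: fire t1:  (A=6, B=3, C=0, D=5, E=0, F=1) → (A=8, B=3, C=0, D=2, E=0, F=1)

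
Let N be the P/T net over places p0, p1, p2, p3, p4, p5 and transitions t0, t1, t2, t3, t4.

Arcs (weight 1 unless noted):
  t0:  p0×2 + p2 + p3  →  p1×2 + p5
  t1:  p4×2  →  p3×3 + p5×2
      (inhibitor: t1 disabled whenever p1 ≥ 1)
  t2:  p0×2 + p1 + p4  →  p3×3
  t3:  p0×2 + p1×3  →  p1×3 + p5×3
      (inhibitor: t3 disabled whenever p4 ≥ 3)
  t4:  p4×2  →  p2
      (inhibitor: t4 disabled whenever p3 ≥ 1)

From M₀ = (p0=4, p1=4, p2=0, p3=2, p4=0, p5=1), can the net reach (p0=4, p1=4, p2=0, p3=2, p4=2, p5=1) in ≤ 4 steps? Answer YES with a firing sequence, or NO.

NO — not reachable within 4 firings

depth 0: 1 marking
depth 1: 2 markings reached so far
depth 2: 3 markings reached so far
depth 3: 3 markings reached so far
(frontier empty at depth 3; search complete)
target is not among the 3 markings reachable within 4 steps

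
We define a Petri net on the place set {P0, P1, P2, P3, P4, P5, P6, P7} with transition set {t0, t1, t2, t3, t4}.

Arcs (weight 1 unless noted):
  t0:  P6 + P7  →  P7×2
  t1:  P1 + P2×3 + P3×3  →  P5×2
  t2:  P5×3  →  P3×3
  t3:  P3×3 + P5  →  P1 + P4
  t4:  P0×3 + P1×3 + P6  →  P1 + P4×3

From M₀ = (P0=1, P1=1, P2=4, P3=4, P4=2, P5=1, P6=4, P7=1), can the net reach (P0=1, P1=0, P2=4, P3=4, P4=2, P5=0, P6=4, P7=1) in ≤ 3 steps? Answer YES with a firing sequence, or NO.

depth 0: 1 marking
depth 1: 4 markings reached so far
depth 2: 8 markings reached so far
depth 3: 12 markings reached so far
target is not among the 12 markings reachable within 3 steps

NO — not reachable within 3 firings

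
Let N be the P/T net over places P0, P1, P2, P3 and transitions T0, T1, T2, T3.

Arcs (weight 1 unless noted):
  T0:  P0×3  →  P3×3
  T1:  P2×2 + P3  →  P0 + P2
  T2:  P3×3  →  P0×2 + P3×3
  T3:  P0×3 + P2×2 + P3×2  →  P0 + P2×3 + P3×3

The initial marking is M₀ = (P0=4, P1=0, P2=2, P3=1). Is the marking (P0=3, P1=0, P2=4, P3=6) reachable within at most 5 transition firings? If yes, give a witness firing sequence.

NO — not reachable within 5 firings

depth 0: 1 marking
depth 1: 3 markings reached so far
depth 2: 5 markings reached so far
depth 3: 9 markings reached so far
depth 4: 15 markings reached so far
depth 5: 24 markings reached so far
target is not among the 24 markings reachable within 5 steps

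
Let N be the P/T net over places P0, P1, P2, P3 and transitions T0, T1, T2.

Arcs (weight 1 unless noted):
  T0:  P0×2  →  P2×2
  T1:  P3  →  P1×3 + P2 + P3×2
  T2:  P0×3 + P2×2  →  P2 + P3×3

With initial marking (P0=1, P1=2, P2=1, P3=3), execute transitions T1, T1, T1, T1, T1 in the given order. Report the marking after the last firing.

step 1: fire T1:  (P0=1, P1=2, P2=1, P3=3) → (P0=1, P1=5, P2=2, P3=4)
step 2: fire T1:  (P0=1, P1=5, P2=2, P3=4) → (P0=1, P1=8, P2=3, P3=5)
step 3: fire T1:  (P0=1, P1=8, P2=3, P3=5) → (P0=1, P1=11, P2=4, P3=6)
step 4: fire T1:  (P0=1, P1=11, P2=4, P3=6) → (P0=1, P1=14, P2=5, P3=7)
step 5: fire T1:  (P0=1, P1=14, P2=5, P3=7) → (P0=1, P1=17, P2=6, P3=8)

(P0=1, P1=17, P2=6, P3=8)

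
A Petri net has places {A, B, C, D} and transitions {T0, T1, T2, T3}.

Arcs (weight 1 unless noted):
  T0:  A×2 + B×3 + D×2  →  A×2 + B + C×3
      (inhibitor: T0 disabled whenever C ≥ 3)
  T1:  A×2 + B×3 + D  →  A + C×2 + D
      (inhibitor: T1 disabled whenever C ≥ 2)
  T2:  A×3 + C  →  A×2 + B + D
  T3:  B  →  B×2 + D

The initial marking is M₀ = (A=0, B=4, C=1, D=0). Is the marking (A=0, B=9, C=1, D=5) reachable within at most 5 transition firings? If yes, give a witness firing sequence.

YES — reachable via ⟨T3, T3, T3, T3, T3⟩ (5 firings)

step 1: fire T3:  (A=0, B=4, C=1, D=0) → (A=0, B=5, C=1, D=1)
step 2: fire T3:  (A=0, B=5, C=1, D=1) → (A=0, B=6, C=1, D=2)
step 3: fire T3:  (A=0, B=6, C=1, D=2) → (A=0, B=7, C=1, D=3)
step 4: fire T3:  (A=0, B=7, C=1, D=3) → (A=0, B=8, C=1, D=4)
step 5: fire T3:  (A=0, B=8, C=1, D=4) → (A=0, B=9, C=1, D=5)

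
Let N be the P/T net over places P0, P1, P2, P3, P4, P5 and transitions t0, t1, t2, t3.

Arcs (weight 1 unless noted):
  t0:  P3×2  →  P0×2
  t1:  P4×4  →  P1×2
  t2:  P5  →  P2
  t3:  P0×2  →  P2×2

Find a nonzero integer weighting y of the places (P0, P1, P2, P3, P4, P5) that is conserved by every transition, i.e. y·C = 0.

Incidence matrix C (rows=places, cols=transitions):
       t0   t1   t2   t3
   P0   2    0    0   -2
   P1   0    2    0    0
   P2   0    0    1    2
   P3  -2    0    0    0
   P4   0   -4    0    0
   P5   0    0   -1    0

Candidate y = [0, 2, 0, 0, 1, 0]; check y·C column-wise:
  col t0: 0·2 + 2·0 + 0·-2 + 1·0 = 0
  col t1: 2·2 + 1·-4 = 0
  col t2: 2·0 + 0·1 + 1·0 + 0·-1 = 0
  col t3: 0·-2 + 2·0 + 0·2 + 1·0 = 0

y = (P0:0, P1:2, P2:0, P3:0, P4:1, P5:0)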